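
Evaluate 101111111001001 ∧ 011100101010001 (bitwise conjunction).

AND: 1 only when both bits are 1
  101111111001001
& 011100101010001
-----------------
  001100101000001
Decimal: 24521 & 14673 = 6465



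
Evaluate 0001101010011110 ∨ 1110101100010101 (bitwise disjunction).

OR: 1 when either bit is 1
  0001101010011110
| 1110101100010101
------------------
  1111101110011111
Decimal: 6814 | 60181 = 64415



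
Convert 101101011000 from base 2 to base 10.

Sum of powers of 2 for each 1-bit:
2^3 + 2^4 + 2^6 + 2^8 + 2^9 + 2^11
= 8 + 16 + 64 + 256 + 512 + 2048
= 2904



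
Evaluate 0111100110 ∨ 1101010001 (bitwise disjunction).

OR: 1 when either bit is 1
  0111100110
| 1101010001
------------
  1111110111
Decimal: 486 | 849 = 1015



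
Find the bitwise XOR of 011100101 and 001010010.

XOR: 1 when bits differ
  011100101
^ 001010010
-----------
  010110111
Decimal: 229 ^ 82 = 183



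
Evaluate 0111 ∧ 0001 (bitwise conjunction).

AND: 1 only when both bits are 1
  0111
& 0001
------
  0001
Decimal: 7 & 1 = 1



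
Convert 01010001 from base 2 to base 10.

Sum of powers of 2 for each 1-bit:
2^0 + 2^4 + 2^6
= 1 + 16 + 64
= 81



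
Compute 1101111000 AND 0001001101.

AND: 1 only when both bits are 1
  1101111000
& 0001001101
------------
  0001001000
Decimal: 888 & 77 = 72



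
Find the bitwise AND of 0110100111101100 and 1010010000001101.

AND: 1 only when both bits are 1
  0110100111101100
& 1010010000001101
------------------
  0010000000001100
Decimal: 27116 & 41997 = 8204



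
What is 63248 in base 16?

Using repeated division by 16 (digits 10–15 are A–F):
63248 ÷ 16 = 3953 remainder 0
3953 ÷ 16 = 247 remainder 1
247 ÷ 16 = 15 remainder 7
15 ÷ 16 = 0 remainder 15 (F)
Reading remainders bottom to top: F710



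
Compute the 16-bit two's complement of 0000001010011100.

Original: 0000001010011100
Step 1 - Invert all bits: 1111110101100011
Step 2 - Add 1: 1111110101100100
Verification: 0000001010011100 + 1111110101100100 = 10000000000000000; discarding the end carry (carry out of the top bit) leaves the 16-bit value 0000000000000000, as required for x + (-x)



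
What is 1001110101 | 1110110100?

OR: 1 when either bit is 1
  1001110101
| 1110110100
------------
  1111110101
Decimal: 629 | 948 = 1013



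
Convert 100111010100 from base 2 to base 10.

Sum of powers of 2 for each 1-bit:
2^2 + 2^4 + 2^6 + 2^7 + 2^8 + 2^11
= 4 + 16 + 64 + 128 + 256 + 2048
= 2516



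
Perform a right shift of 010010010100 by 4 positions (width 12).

Original: 010010010100 (decimal 1172)
Shift right by 4 positions
Drop the 4 low bits; fill with zeros on the left
Result: 000001001001 (decimal 73)
Equivalent: 1172 >> 4 = 1172 ÷ 2^4 = 73



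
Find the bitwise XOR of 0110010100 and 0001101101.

XOR: 1 when bits differ
  0110010100
^ 0001101101
------------
  0111111001
Decimal: 404 ^ 109 = 505



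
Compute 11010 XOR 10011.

XOR: 1 when bits differ
  11010
^ 10011
-------
  01001
Decimal: 26 ^ 19 = 9



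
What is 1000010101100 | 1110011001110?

OR: 1 when either bit is 1
  1000010101100
| 1110011001110
---------------
  1110011101110
Decimal: 4268 | 7374 = 7406



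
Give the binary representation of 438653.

Using repeated division by 2:
438653 ÷ 2 = 219326 remainder 1
219326 ÷ 2 = 109663 remainder 0
109663 ÷ 2 = 54831 remainder 1
54831 ÷ 2 = 27415 remainder 1
27415 ÷ 2 = 13707 remainder 1
13707 ÷ 2 = 6853 remainder 1
6853 ÷ 2 = 3426 remainder 1
3426 ÷ 2 = 1713 remainder 0
1713 ÷ 2 = 856 remainder 1
856 ÷ 2 = 428 remainder 0
428 ÷ 2 = 214 remainder 0
214 ÷ 2 = 107 remainder 0
107 ÷ 2 = 53 remainder 1
53 ÷ 2 = 26 remainder 1
26 ÷ 2 = 13 remainder 0
13 ÷ 2 = 6 remainder 1
6 ÷ 2 = 3 remainder 0
3 ÷ 2 = 1 remainder 1
1 ÷ 2 = 0 remainder 1
Reading remainders bottom to top: 1101011000101111101



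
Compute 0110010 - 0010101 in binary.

Method 1 - Direct subtraction (column by column from the right: bit − bit − borrow-in; if negative, add 2 and borrow 1 from the next column):
borrow: 0111010
        0110010
-       0010101
---------------
        0011101

Method 2 - Add two's complement:
Two's complement of 0010101: invert → 1101010, add 1 → 1101011
  0110010
+ 1101011
---------
 10011101  (end carry out of the top bit = 1)
Discarding the end carry: 0011101
Decimal check:
  0110010 = 32 + 16 + 2 = 50
  0010101 = 16 + 4 + 1 = 21
  50 - 21 = 29, and 0011101 = 16 + 8 + 4 + 1 = 29 ✓



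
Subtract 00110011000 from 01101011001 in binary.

Method 1 - Direct subtraction (column by column from the right: bit − bit − borrow-in; if negative, add 2 and borrow 1 from the next column):
borrow: 01100000000
        01101011001
-       00110011000
-------------------
        00111000001

Method 2 - Add two's complement:
Two's complement of 00110011000: invert → 11001100111, add 1 → 11001101000
  01101011001
+ 11001101000
-------------
 100111000001  (end carry out of the top bit = 1)
Discarding the end carry: 00111000001
Decimal check:
  01101011001 = 512 + 256 + 64 + 16 + 8 + 1 = 857
  00110011000 = 256 + 128 + 16 + 8 = 408
  857 - 408 = 449, and 00111000001 = 256 + 128 + 64 + 1 = 449 ✓



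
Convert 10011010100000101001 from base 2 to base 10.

Sum of powers of 2 for each 1-bit:
2^0 + 2^3 + 2^5 + 2^11 + 2^13 + 2^15 + 2^16 + 2^19
= 1 + 8 + 32 + 2048 + 8192 + 32768 + 65536 + 524288
= 632873



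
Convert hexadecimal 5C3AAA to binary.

Convert each hex digit to 4 bits:
  5 = 0101
  C = 1100
  3 = 0011
  A = 1010
  A = 1010
  A = 1010
Concatenate: 010111000011101010101010



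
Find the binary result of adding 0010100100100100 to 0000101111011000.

Add column by column from the right: bit + bit + carry-in; write the sum mod 2, carry 1 when the sum is 2 or 3.
carry:  0001011000000000
        0010100100100100
+       0000101111011000
------------------------
       00011010011111100
(the carry out of the leftmost column, 0, becomes the leading bit)
Decimal check:
  0010100100100100 = 8192 + 2048 + 256 + 32 + 4 = 10532
  0000101111011000 = 2048 + 512 + 256 + 128 + 64 + 16 + 8 = 3032
  10532 + 3032 = 13564, and 00011010011111100 = 8192 + 4096 + 1024 + 128 + 64 + 32 + 16 + 8 + 4 = 13564 ✓



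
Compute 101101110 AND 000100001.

AND: 1 only when both bits are 1
  101101110
& 000100001
-----------
  000100000
Decimal: 366 & 33 = 32



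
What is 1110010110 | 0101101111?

OR: 1 when either bit is 1
  1110010110
| 0101101111
------------
  1111111111
Decimal: 918 | 367 = 1023



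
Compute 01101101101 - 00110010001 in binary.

Method 1 - Direct subtraction (column by column from the right: bit − bit − borrow-in; if negative, add 2 and borrow 1 from the next column):
borrow: 01100100000
        01101101101
-       00110010001
-------------------
        00111011100

Method 2 - Add two's complement:
Two's complement of 00110010001: invert → 11001101110, add 1 → 11001101111
  01101101101
+ 11001101111
-------------
 100111011100  (end carry out of the top bit = 1)
Discarding the end carry: 00111011100
Decimal check:
  01101101101 = 512 + 256 + 64 + 32 + 8 + 4 + 1 = 877
  00110010001 = 256 + 128 + 16 + 1 = 401
  877 - 401 = 476, and 00111011100 = 256 + 128 + 64 + 16 + 8 + 4 = 476 ✓



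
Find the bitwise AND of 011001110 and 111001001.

AND: 1 only when both bits are 1
  011001110
& 111001001
-----------
  011001000
Decimal: 206 & 457 = 200



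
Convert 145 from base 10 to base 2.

Using repeated division by 2:
145 ÷ 2 = 72 remainder 1
72 ÷ 2 = 36 remainder 0
36 ÷ 2 = 18 remainder 0
18 ÷ 2 = 9 remainder 0
9 ÷ 2 = 4 remainder 1
4 ÷ 2 = 2 remainder 0
2 ÷ 2 = 1 remainder 0
1 ÷ 2 = 0 remainder 1
Reading remainders bottom to top: 10010001



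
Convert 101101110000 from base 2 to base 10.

Sum of powers of 2 for each 1-bit:
2^4 + 2^5 + 2^6 + 2^8 + 2^9 + 2^11
= 16 + 32 + 64 + 256 + 512 + 2048
= 2928



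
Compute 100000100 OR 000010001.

OR: 1 when either bit is 1
  100000100
| 000010001
-----------
  100010101
Decimal: 260 | 17 = 277



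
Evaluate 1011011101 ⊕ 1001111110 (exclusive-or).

XOR: 1 when bits differ
  1011011101
^ 1001111110
------------
  0010100011
Decimal: 733 ^ 638 = 163



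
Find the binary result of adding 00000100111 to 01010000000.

Add column by column from the right: bit + bit + carry-in; write the sum mod 2, carry 1 when the sum is 2 or 3.
carry:  00000000000
        00000100111
+       01010000000
-------------------
       001010100111
(the carry out of the leftmost column, 0, becomes the leading bit)
Decimal check:
  00000100111 = 32 + 4 + 2 + 1 = 39
  01010000000 = 512 + 128 = 640
  39 + 640 = 679, and 001010100111 = 512 + 128 + 32 + 4 + 2 + 1 = 679 ✓



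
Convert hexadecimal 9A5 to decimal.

Expand by place value (powers of 16):
Digit values: A = 10
9A5 = 9 × 16^2 + 10 × 16^1 + 5 × 16^0
= 9 × 256 + 10 × 16 + 5 × 1
= 2304 + 160 + 5
= 2469



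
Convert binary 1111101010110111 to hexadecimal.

Group into 4-bit nibbles from right:
  1111 = F
  1010 = A
  1011 = B
  0111 = 7
Result: FAB7



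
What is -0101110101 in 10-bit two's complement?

Original: 0101110101
Step 1 - Invert all bits: 1010001010
Step 2 - Add 1: 1010001011
Verification: 0101110101 + 1010001011 = 10000000000; discarding the end carry (carry out of the top bit) leaves the 10-bit value 0000000000, as required for x + (-x)



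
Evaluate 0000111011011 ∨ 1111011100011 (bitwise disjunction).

OR: 1 when either bit is 1
  0000111011011
| 1111011100011
---------------
  1111111111011
Decimal: 475 | 7907 = 8187



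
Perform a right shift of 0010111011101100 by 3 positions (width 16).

Original: 0010111011101100 (decimal 12012)
Shift right by 3 positions
Drop the 3 low bits; fill with zeros on the left
Result: 0000010111011101 (decimal 1501)
Equivalent: 12012 >> 3 = 12012 ÷ 2^3 = 1501



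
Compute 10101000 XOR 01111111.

XOR: 1 when bits differ
  10101000
^ 01111111
----------
  11010111
Decimal: 168 ^ 127 = 215



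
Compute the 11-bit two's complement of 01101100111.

Original: 01101100111
Step 1 - Invert all bits: 10010011000
Step 2 - Add 1: 10010011001
Verification: 01101100111 + 10010011001 = 100000000000; discarding the end carry (carry out of the top bit) leaves the 11-bit value 00000000000, as required for x + (-x)



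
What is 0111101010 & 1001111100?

AND: 1 only when both bits are 1
  0111101010
& 1001111100
------------
  0001101000
Decimal: 490 & 636 = 104



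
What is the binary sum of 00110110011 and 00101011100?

Add column by column from the right: bit + bit + carry-in; write the sum mod 2, carry 1 when the sum is 2 or 3.
carry:  01111100000
        00110110011
+       00101011100
-------------------
       001100001111
(the carry out of the leftmost column, 0, becomes the leading bit)
Decimal check:
  00110110011 = 256 + 128 + 32 + 16 + 2 + 1 = 435
  00101011100 = 256 + 64 + 16 + 8 + 4 = 348
  435 + 348 = 783, and 001100001111 = 512 + 256 + 8 + 4 + 2 + 1 = 783 ✓



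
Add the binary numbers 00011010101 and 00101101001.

Add column by column from the right: bit + bit + carry-in; write the sum mod 2, carry 1 when the sum is 2 or 3.
carry:  01110000010
        00011010101
+       00101101001
-------------------
       001000111110
(the carry out of the leftmost column, 0, becomes the leading bit)
Decimal check:
  00011010101 = 128 + 64 + 16 + 4 + 1 = 213
  00101101001 = 256 + 64 + 32 + 8 + 1 = 361
  213 + 361 = 574, and 001000111110 = 512 + 32 + 16 + 8 + 4 + 2 = 574 ✓



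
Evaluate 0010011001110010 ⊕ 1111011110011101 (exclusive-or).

XOR: 1 when bits differ
  0010011001110010
^ 1111011110011101
------------------
  1101000111101111
Decimal: 9842 ^ 63389 = 53743



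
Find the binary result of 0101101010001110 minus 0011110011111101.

Method 1 - Direct subtraction (column by column from the right: bit − bit − borrow-in; if negative, add 2 and borrow 1 from the next column):
borrow: 0111101111100010
        0101101010001110
-       0011110011111101
------------------------
        0001110110010001

Method 2 - Add two's complement:
Two's complement of 0011110011111101: invert → 1100001100000010, add 1 → 1100001100000011
  0101101010001110
+ 1100001100000011
------------------
 10001110110010001  (end carry out of the top bit = 1)
Discarding the end carry: 0001110110010001
Decimal check:
  0101101010001110 = 16384 + 4096 + 2048 + 512 + 128 + 8 + 4 + 2 = 23182
  0011110011111101 = 8192 + 4096 + 2048 + 1024 + 128 + 64 + 32 + 16 + 8 + 4 + 1 = 15613
  23182 - 15613 = 7569, and 0001110110010001 = 4096 + 2048 + 1024 + 256 + 128 + 16 + 1 = 7569 ✓



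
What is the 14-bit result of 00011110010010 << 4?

Original: 00011110010010 (decimal 1938)
Shift left by 4 positions
Append 4 zeros on the right and drop the 4 high bits that overflow the 14-bit width
Result: 11100100100000 (decimal 14624)
Equivalent: 1938 << 4 = 1938 × 2^4 = 31008, truncated to 14 bits = 14624



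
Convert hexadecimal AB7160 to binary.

Convert each hex digit to 4 bits:
  A = 1010
  B = 1011
  7 = 0111
  1 = 0001
  6 = 0110
  0 = 0000
Concatenate: 101010110111000101100000



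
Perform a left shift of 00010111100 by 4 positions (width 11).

Original: 00010111100 (decimal 188)
Shift left by 4 positions
Append 4 zeros on the right and drop the 4 high bits that overflow the 11-bit width
Result: 01111000000 (decimal 960)
Equivalent: 188 << 4 = 188 × 2^4 = 3008, truncated to 11 bits = 960



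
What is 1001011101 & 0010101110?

AND: 1 only when both bits are 1
  1001011101
& 0010101110
------------
  0000001100
Decimal: 605 & 174 = 12



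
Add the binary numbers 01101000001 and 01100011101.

Add column by column from the right: bit + bit + carry-in; write the sum mod 2, carry 1 when the sum is 2 or 3.
carry:  11000000010
        01101000001
+       01100011101
-------------------
       011001011110
(the carry out of the leftmost column, 0, becomes the leading bit)
Decimal check:
  01101000001 = 512 + 256 + 64 + 1 = 833
  01100011101 = 512 + 256 + 16 + 8 + 4 + 1 = 797
  833 + 797 = 1630, and 011001011110 = 1024 + 512 + 64 + 16 + 8 + 4 + 2 = 1630 ✓



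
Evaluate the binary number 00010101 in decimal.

Sum of powers of 2 for each 1-bit:
2^0 + 2^2 + 2^4
= 1 + 4 + 16
= 21



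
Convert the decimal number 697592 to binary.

Using repeated division by 2:
697592 ÷ 2 = 348796 remainder 0
348796 ÷ 2 = 174398 remainder 0
174398 ÷ 2 = 87199 remainder 0
87199 ÷ 2 = 43599 remainder 1
43599 ÷ 2 = 21799 remainder 1
21799 ÷ 2 = 10899 remainder 1
10899 ÷ 2 = 5449 remainder 1
5449 ÷ 2 = 2724 remainder 1
2724 ÷ 2 = 1362 remainder 0
1362 ÷ 2 = 681 remainder 0
681 ÷ 2 = 340 remainder 1
340 ÷ 2 = 170 remainder 0
170 ÷ 2 = 85 remainder 0
85 ÷ 2 = 42 remainder 1
42 ÷ 2 = 21 remainder 0
21 ÷ 2 = 10 remainder 1
10 ÷ 2 = 5 remainder 0
5 ÷ 2 = 2 remainder 1
2 ÷ 2 = 1 remainder 0
1 ÷ 2 = 0 remainder 1
Reading remainders bottom to top: 10101010010011111000



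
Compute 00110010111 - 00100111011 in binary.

Method 1 - Direct subtraction (column by column from the right: bit − bit − borrow-in; if negative, add 2 and borrow 1 from the next column):
borrow: 00011110000
        00110010111
-       00100111011
-------------------
        00001011100

Method 2 - Add two's complement:
Two's complement of 00100111011: invert → 11011000100, add 1 → 11011000101
  00110010111
+ 11011000101
-------------
 100001011100  (end carry out of the top bit = 1)
Discarding the end carry: 00001011100
Decimal check:
  00110010111 = 256 + 128 + 16 + 4 + 2 + 1 = 407
  00100111011 = 256 + 32 + 16 + 8 + 2 + 1 = 315
  407 - 315 = 92, and 00001011100 = 64 + 16 + 8 + 4 = 92 ✓



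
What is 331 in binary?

Using repeated division by 2:
331 ÷ 2 = 165 remainder 1
165 ÷ 2 = 82 remainder 1
82 ÷ 2 = 41 remainder 0
41 ÷ 2 = 20 remainder 1
20 ÷ 2 = 10 remainder 0
10 ÷ 2 = 5 remainder 0
5 ÷ 2 = 2 remainder 1
2 ÷ 2 = 1 remainder 0
1 ÷ 2 = 0 remainder 1
Reading remainders bottom to top: 101001011



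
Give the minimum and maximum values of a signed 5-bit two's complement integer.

For 5-bit two's complement:
Minimum: -2^4 = -16
Maximum: 2^4 - 1 = 15



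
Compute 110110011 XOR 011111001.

XOR: 1 when bits differ
  110110011
^ 011111001
-----------
  101001010
Decimal: 435 ^ 249 = 330



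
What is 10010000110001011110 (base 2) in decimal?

Sum of powers of 2 for each 1-bit:
2^1 + 2^2 + 2^3 + 2^4 + 2^6 + 2^10 + 2^11 + 2^16 + 2^19
= 2 + 4 + 8 + 16 + 64 + 1024 + 2048 + 65536 + 524288
= 592990



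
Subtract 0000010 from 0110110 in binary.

Method 1 - Direct subtraction (column by column from the right: bit − bit − borrow-in; if negative, add 2 and borrow 1 from the next column):
borrow: 0000000
        0110110
-       0000010
---------------
        0110100

Method 2 - Add two's complement:
Two's complement of 0000010: invert → 1111101, add 1 → 1111110
  0110110
+ 1111110
---------
 10110100  (end carry out of the top bit = 1)
Discarding the end carry: 0110100
Decimal check:
  0110110 = 32 + 16 + 4 + 2 = 54
  0000010 = 2
  54 - 2 = 52, and 0110100 = 32 + 16 + 4 = 52 ✓



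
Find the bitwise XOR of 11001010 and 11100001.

XOR: 1 when bits differ
  11001010
^ 11100001
----------
  00101011
Decimal: 202 ^ 225 = 43



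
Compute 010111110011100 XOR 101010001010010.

XOR: 1 when bits differ
  010111110011100
^ 101010001010010
-----------------
  111101111001110
Decimal: 12188 ^ 21586 = 31694



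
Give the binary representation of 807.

Using repeated division by 2:
807 ÷ 2 = 403 remainder 1
403 ÷ 2 = 201 remainder 1
201 ÷ 2 = 100 remainder 1
100 ÷ 2 = 50 remainder 0
50 ÷ 2 = 25 remainder 0
25 ÷ 2 = 12 remainder 1
12 ÷ 2 = 6 remainder 0
6 ÷ 2 = 3 remainder 0
3 ÷ 2 = 1 remainder 1
1 ÷ 2 = 0 remainder 1
Reading remainders bottom to top: 1100100111



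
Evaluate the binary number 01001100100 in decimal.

Sum of powers of 2 for each 1-bit:
2^2 + 2^5 + 2^6 + 2^9
= 4 + 32 + 64 + 512
= 612



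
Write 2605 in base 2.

Using repeated division by 2:
2605 ÷ 2 = 1302 remainder 1
1302 ÷ 2 = 651 remainder 0
651 ÷ 2 = 325 remainder 1
325 ÷ 2 = 162 remainder 1
162 ÷ 2 = 81 remainder 0
81 ÷ 2 = 40 remainder 1
40 ÷ 2 = 20 remainder 0
20 ÷ 2 = 10 remainder 0
10 ÷ 2 = 5 remainder 0
5 ÷ 2 = 2 remainder 1
2 ÷ 2 = 1 remainder 0
1 ÷ 2 = 0 remainder 1
Reading remainders bottom to top: 101000101101



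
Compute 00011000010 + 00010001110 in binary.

Add column by column from the right: bit + bit + carry-in; write the sum mod 2, carry 1 when the sum is 2 or 3.
carry:  00100011100
        00011000010
+       00010001110
-------------------
       000101010000
(the carry out of the leftmost column, 0, becomes the leading bit)
Decimal check:
  00011000010 = 128 + 64 + 2 = 194
  00010001110 = 128 + 8 + 4 + 2 = 142
  194 + 142 = 336, and 000101010000 = 256 + 64 + 16 = 336 ✓



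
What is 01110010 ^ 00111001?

XOR: 1 when bits differ
  01110010
^ 00111001
----------
  01001011
Decimal: 114 ^ 57 = 75



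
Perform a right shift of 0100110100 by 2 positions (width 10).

Original: 0100110100 (decimal 308)
Shift right by 2 positions
Drop the 2 low bits; fill with zeros on the left
Result: 0001001101 (decimal 77)
Equivalent: 308 >> 2 = 308 ÷ 2^2 = 77



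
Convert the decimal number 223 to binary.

Using repeated division by 2:
223 ÷ 2 = 111 remainder 1
111 ÷ 2 = 55 remainder 1
55 ÷ 2 = 27 remainder 1
27 ÷ 2 = 13 remainder 1
13 ÷ 2 = 6 remainder 1
6 ÷ 2 = 3 remainder 0
3 ÷ 2 = 1 remainder 1
1 ÷ 2 = 0 remainder 1
Reading remainders bottom to top: 11011111



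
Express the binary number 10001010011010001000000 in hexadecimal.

Group into 4-bit nibbles from right:
  0100 = 4
  0101 = 5
  0011 = 3
  0100 = 4
  0100 = 4
  0000 = 0
Result: 453440



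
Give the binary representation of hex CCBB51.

Convert each hex digit to 4 bits:
  C = 1100
  C = 1100
  B = 1011
  B = 1011
  5 = 0101
  1 = 0001
Concatenate: 110011001011101101010001



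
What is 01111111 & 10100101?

AND: 1 only when both bits are 1
  01111111
& 10100101
----------
  00100101
Decimal: 127 & 165 = 37



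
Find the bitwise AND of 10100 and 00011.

AND: 1 only when both bits are 1
  10100
& 00011
-------
  00000
Decimal: 20 & 3 = 0



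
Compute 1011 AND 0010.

AND: 1 only when both bits are 1
  1011
& 0010
------
  0010
Decimal: 11 & 2 = 2



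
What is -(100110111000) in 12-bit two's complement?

Original (sign bit 1, negative): 100110111000
Step 1 - Invert all bits: 011001000111
Step 2 - Add 1: 011001001000
Verification: 100110111000 + 011001001000 = 1000000000000; discarding the end carry (carry out of the top bit) leaves the 12-bit value 000000000000, as required for x + (-x)



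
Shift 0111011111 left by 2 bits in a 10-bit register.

Original: 0111011111 (decimal 479)
Shift left by 2 positions
Append 2 zeros on the right and drop the 2 high bits that overflow the 10-bit width
Result: 1101111100 (decimal 892)
Equivalent: 479 << 2 = 479 × 2^2 = 1916, truncated to 10 bits = 892



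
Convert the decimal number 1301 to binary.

Using repeated division by 2:
1301 ÷ 2 = 650 remainder 1
650 ÷ 2 = 325 remainder 0
325 ÷ 2 = 162 remainder 1
162 ÷ 2 = 81 remainder 0
81 ÷ 2 = 40 remainder 1
40 ÷ 2 = 20 remainder 0
20 ÷ 2 = 10 remainder 0
10 ÷ 2 = 5 remainder 0
5 ÷ 2 = 2 remainder 1
2 ÷ 2 = 1 remainder 0
1 ÷ 2 = 0 remainder 1
Reading remainders bottom to top: 10100010101



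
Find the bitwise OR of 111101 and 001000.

OR: 1 when either bit is 1
  111101
| 001000
--------
  111101
Decimal: 61 | 8 = 61



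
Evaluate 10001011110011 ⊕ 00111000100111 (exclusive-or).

XOR: 1 when bits differ
  10001011110011
^ 00111000100111
----------------
  10110011010100
Decimal: 8947 ^ 3623 = 11476



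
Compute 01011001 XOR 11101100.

XOR: 1 when bits differ
  01011001
^ 11101100
----------
  10110101
Decimal: 89 ^ 236 = 181



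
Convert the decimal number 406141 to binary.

Using repeated division by 2:
406141 ÷ 2 = 203070 remainder 1
203070 ÷ 2 = 101535 remainder 0
101535 ÷ 2 = 50767 remainder 1
50767 ÷ 2 = 25383 remainder 1
25383 ÷ 2 = 12691 remainder 1
12691 ÷ 2 = 6345 remainder 1
6345 ÷ 2 = 3172 remainder 1
3172 ÷ 2 = 1586 remainder 0
1586 ÷ 2 = 793 remainder 0
793 ÷ 2 = 396 remainder 1
396 ÷ 2 = 198 remainder 0
198 ÷ 2 = 99 remainder 0
99 ÷ 2 = 49 remainder 1
49 ÷ 2 = 24 remainder 1
24 ÷ 2 = 12 remainder 0
12 ÷ 2 = 6 remainder 0
6 ÷ 2 = 3 remainder 0
3 ÷ 2 = 1 remainder 1
1 ÷ 2 = 0 remainder 1
Reading remainders bottom to top: 1100011001001111101



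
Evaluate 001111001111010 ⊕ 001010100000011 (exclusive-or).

XOR: 1 when bits differ
  001111001111010
^ 001010100000011
-----------------
  000101101111001
Decimal: 7802 ^ 5379 = 2937



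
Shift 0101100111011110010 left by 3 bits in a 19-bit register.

Original: 0101100111011110010 (decimal 184050)
Shift left by 3 positions
Append 3 zeros on the right and drop the 3 high bits that overflow the 19-bit width
Result: 1100111011110010000 (decimal 423824)
Equivalent: 184050 << 3 = 184050 × 2^3 = 1472400, truncated to 19 bits = 423824



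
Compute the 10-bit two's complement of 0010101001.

Original: 0010101001
Step 1 - Invert all bits: 1101010110
Step 2 - Add 1: 1101010111
Verification: 0010101001 + 1101010111 = 10000000000; discarding the end carry (carry out of the top bit) leaves the 10-bit value 0000000000, as required for x + (-x)



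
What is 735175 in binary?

Using repeated division by 2:
735175 ÷ 2 = 367587 remainder 1
367587 ÷ 2 = 183793 remainder 1
183793 ÷ 2 = 91896 remainder 1
91896 ÷ 2 = 45948 remainder 0
45948 ÷ 2 = 22974 remainder 0
22974 ÷ 2 = 11487 remainder 0
11487 ÷ 2 = 5743 remainder 1
5743 ÷ 2 = 2871 remainder 1
2871 ÷ 2 = 1435 remainder 1
1435 ÷ 2 = 717 remainder 1
717 ÷ 2 = 358 remainder 1
358 ÷ 2 = 179 remainder 0
179 ÷ 2 = 89 remainder 1
89 ÷ 2 = 44 remainder 1
44 ÷ 2 = 22 remainder 0
22 ÷ 2 = 11 remainder 0
11 ÷ 2 = 5 remainder 1
5 ÷ 2 = 2 remainder 1
2 ÷ 2 = 1 remainder 0
1 ÷ 2 = 0 remainder 1
Reading remainders bottom to top: 10110011011111000111



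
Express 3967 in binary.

Using repeated division by 2:
3967 ÷ 2 = 1983 remainder 1
1983 ÷ 2 = 991 remainder 1
991 ÷ 2 = 495 remainder 1
495 ÷ 2 = 247 remainder 1
247 ÷ 2 = 123 remainder 1
123 ÷ 2 = 61 remainder 1
61 ÷ 2 = 30 remainder 1
30 ÷ 2 = 15 remainder 0
15 ÷ 2 = 7 remainder 1
7 ÷ 2 = 3 remainder 1
3 ÷ 2 = 1 remainder 1
1 ÷ 2 = 0 remainder 1
Reading remainders bottom to top: 111101111111



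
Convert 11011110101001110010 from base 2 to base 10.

Sum of powers of 2 for each 1-bit:
2^1 + 2^4 + 2^5 + 2^6 + 2^9 + 2^11 + 2^13 + 2^14 + 2^15 + 2^16 + 2^18 + 2^19
= 2 + 16 + 32 + 64 + 512 + 2048 + 8192 + 16384 + 32768 + 65536 + 262144 + 524288
= 911986



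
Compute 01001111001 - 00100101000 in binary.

Method 1 - Direct subtraction (column by column from the right: bit − bit − borrow-in; if negative, add 2 and borrow 1 from the next column):
borrow: 01000000000
        01001111001
-       00100101000
-------------------
        00101010001

Method 2 - Add two's complement:
Two's complement of 00100101000: invert → 11011010111, add 1 → 11011011000
  01001111001
+ 11011011000
-------------
 100101010001  (end carry out of the top bit = 1)
Discarding the end carry: 00101010001
Decimal check:
  01001111001 = 512 + 64 + 32 + 16 + 8 + 1 = 633
  00100101000 = 256 + 32 + 8 = 296
  633 - 296 = 337, and 00101010001 = 256 + 64 + 16 + 1 = 337 ✓



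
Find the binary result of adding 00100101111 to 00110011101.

Add column by column from the right: bit + bit + carry-in; write the sum mod 2, carry 1 when the sum is 2 or 3.
carry:  01001111110
        00100101111
+       00110011101
-------------------
       001011001100
(the carry out of the leftmost column, 0, becomes the leading bit)
Decimal check:
  00100101111 = 256 + 32 + 8 + 4 + 2 + 1 = 303
  00110011101 = 256 + 128 + 16 + 8 + 4 + 1 = 413
  303 + 413 = 716, and 001011001100 = 512 + 128 + 64 + 8 + 4 = 716 ✓



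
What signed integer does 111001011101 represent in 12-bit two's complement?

Binary: 111001011101
Sign bit: 1 (negative)
Invert: 000110100010
Add 1:  000110100011
Magnitude: 000110100011 = 256 + 128 + 32 + 2 + 1 = 419
Value: -419



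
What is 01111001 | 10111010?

OR: 1 when either bit is 1
  01111001
| 10111010
----------
  11111011
Decimal: 121 | 186 = 251



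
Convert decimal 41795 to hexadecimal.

Using repeated division by 16 (digits 10–15 are A–F):
41795 ÷ 16 = 2612 remainder 3
2612 ÷ 16 = 163 remainder 4
163 ÷ 16 = 10 remainder 3
10 ÷ 16 = 0 remainder 10 (A)
Reading remainders bottom to top: A343



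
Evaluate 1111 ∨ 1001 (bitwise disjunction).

OR: 1 when either bit is 1
  1111
| 1001
------
  1111
Decimal: 15 | 9 = 15



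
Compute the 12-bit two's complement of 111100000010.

Original (sign bit 1, negative): 111100000010
Step 1 - Invert all bits: 000011111101
Step 2 - Add 1: 000011111110
Verification: 111100000010 + 000011111110 = 1000000000000; discarding the end carry (carry out of the top bit) leaves the 12-bit value 000000000000, as required for x + (-x)



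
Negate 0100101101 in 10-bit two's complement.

Original: 0100101101
Step 1 - Invert all bits: 1011010010
Step 2 - Add 1: 1011010011
Verification: 0100101101 + 1011010011 = 10000000000; discarding the end carry (carry out of the top bit) leaves the 10-bit value 0000000000, as required for x + (-x)



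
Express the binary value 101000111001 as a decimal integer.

Sum of powers of 2 for each 1-bit:
2^0 + 2^3 + 2^4 + 2^5 + 2^9 + 2^11
= 1 + 8 + 16 + 32 + 512 + 2048
= 2617



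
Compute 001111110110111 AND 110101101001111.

AND: 1 only when both bits are 1
  001111110110111
& 110101101001111
-----------------
  000101100000111
Decimal: 8119 & 27471 = 2823



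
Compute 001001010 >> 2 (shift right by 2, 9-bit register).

Original: 001001010 (decimal 74)
Shift right by 2 positions
Drop the 2 low bits; fill with zeros on the left
Result: 000010010 (decimal 18)
Equivalent: 74 >> 2 = 74 ÷ 2^2 = 18



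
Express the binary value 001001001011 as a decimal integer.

Sum of powers of 2 for each 1-bit:
2^0 + 2^1 + 2^3 + 2^6 + 2^9
= 1 + 2 + 8 + 64 + 512
= 587



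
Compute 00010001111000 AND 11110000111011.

AND: 1 only when both bits are 1
  00010001111000
& 11110000111011
----------------
  00010000111000
Decimal: 1144 & 15419 = 1080



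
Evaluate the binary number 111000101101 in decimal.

Sum of powers of 2 for each 1-bit:
2^0 + 2^2 + 2^3 + 2^5 + 2^9 + 2^10 + 2^11
= 1 + 4 + 8 + 32 + 512 + 1024 + 2048
= 3629



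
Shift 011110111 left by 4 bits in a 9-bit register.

Original: 011110111 (decimal 247)
Shift left by 4 positions
Append 4 zeros on the right and drop the 4 high bits that overflow the 9-bit width
Result: 101110000 (decimal 368)
Equivalent: 247 << 4 = 247 × 2^4 = 3952, truncated to 9 bits = 368



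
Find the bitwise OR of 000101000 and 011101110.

OR: 1 when either bit is 1
  000101000
| 011101110
-----------
  011101110
Decimal: 40 | 238 = 238



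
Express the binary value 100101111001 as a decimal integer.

Sum of powers of 2 for each 1-bit:
2^0 + 2^3 + 2^4 + 2^5 + 2^6 + 2^8 + 2^11
= 1 + 8 + 16 + 32 + 64 + 256 + 2048
= 2425



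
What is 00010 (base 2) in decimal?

Sum of powers of 2 for each 1-bit:
2^1
= 2
= 2



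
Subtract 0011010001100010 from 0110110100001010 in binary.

Method 1 - Direct subtraction (column by column from the right: bit − bit − borrow-in; if negative, add 2 and borrow 1 from the next column):
borrow: 0110000111000000
        0110110100001010
-       0011010001100010
------------------------
        0011100010101000

Method 2 - Add two's complement:
Two's complement of 0011010001100010: invert → 1100101110011101, add 1 → 1100101110011110
  0110110100001010
+ 1100101110011110
------------------
 10011100010101000  (end carry out of the top bit = 1)
Discarding the end carry: 0011100010101000
Decimal check:
  0110110100001010 = 16384 + 8192 + 2048 + 1024 + 256 + 8 + 2 = 27914
  0011010001100010 = 8192 + 4096 + 1024 + 64 + 32 + 2 = 13410
  27914 - 13410 = 14504, and 0011100010101000 = 8192 + 4096 + 2048 + 128 + 32 + 8 = 14504 ✓



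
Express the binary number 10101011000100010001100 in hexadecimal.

Group into 4-bit nibbles from right:
  0101 = 5
  0101 = 5
  1000 = 8
  1000 = 8
  1000 = 8
  1100 = C
Result: 55888C



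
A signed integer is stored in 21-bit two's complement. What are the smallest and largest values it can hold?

For 21-bit two's complement:
Minimum: -2^20 = -1048576
Maximum: 2^20 - 1 = 1048575



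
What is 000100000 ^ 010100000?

XOR: 1 when bits differ
  000100000
^ 010100000
-----------
  010000000
Decimal: 32 ^ 160 = 128



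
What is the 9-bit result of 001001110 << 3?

Original: 001001110 (decimal 78)
Shift left by 3 positions
Append 3 zeros on the right and drop the 3 high bits that overflow the 9-bit width
Result: 001110000 (decimal 112)
Equivalent: 78 << 3 = 78 × 2^3 = 624, truncated to 9 bits = 112



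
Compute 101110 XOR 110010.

XOR: 1 when bits differ
  101110
^ 110010
--------
  011100
Decimal: 46 ^ 50 = 28



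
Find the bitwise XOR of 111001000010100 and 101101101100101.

XOR: 1 when bits differ
  111001000010100
^ 101101101100101
-----------------
  010100101110001
Decimal: 29204 ^ 23397 = 10609



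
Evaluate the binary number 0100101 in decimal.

Sum of powers of 2 for each 1-bit:
2^0 + 2^2 + 2^5
= 1 + 4 + 32
= 37



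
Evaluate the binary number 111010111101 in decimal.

Sum of powers of 2 for each 1-bit:
2^0 + 2^2 + 2^3 + 2^4 + 2^5 + 2^7 + 2^9 + 2^10 + 2^11
= 1 + 4 + 8 + 16 + 32 + 128 + 512 + 1024 + 2048
= 3773



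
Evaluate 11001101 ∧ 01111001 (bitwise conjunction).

AND: 1 only when both bits are 1
  11001101
& 01111001
----------
  01001001
Decimal: 205 & 121 = 73



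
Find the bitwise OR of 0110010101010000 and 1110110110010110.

OR: 1 when either bit is 1
  0110010101010000
| 1110110110010110
------------------
  1110110111010110
Decimal: 25936 | 60822 = 60886



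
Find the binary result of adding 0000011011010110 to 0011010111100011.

Add column by column from the right: bit + bit + carry-in; write the sum mod 2, carry 1 when the sum is 2 or 3.
carry:  0000111110001100
        0000011011010110
+       0011010111100011
------------------------
       00011110010111001
(the carry out of the leftmost column, 0, becomes the leading bit)
Decimal check:
  0000011011010110 = 1024 + 512 + 128 + 64 + 16 + 4 + 2 = 1750
  0011010111100011 = 8192 + 4096 + 1024 + 256 + 128 + 64 + 32 + 2 + 1 = 13795
  1750 + 13795 = 15545, and 00011110010111001 = 8192 + 4096 + 2048 + 1024 + 128 + 32 + 16 + 8 + 1 = 15545 ✓



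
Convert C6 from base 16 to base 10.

Expand by place value (powers of 16):
Digit values: C = 12
C6 = 12 × 16^1 + 6 × 16^0
= 12 × 16 + 6 × 1
= 192 + 6
= 198



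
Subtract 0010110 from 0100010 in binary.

Method 1 - Direct subtraction (column by column from the right: bit − bit − borrow-in; if negative, add 2 and borrow 1 from the next column):
borrow: 0111000
        0100010
-       0010110
---------------
        0001100

Method 2 - Add two's complement:
Two's complement of 0010110: invert → 1101001, add 1 → 1101010
  0100010
+ 1101010
---------
 10001100  (end carry out of the top bit = 1)
Discarding the end carry: 0001100
Decimal check:
  0100010 = 32 + 2 = 34
  0010110 = 16 + 4 + 2 = 22
  34 - 22 = 12, and 0001100 = 8 + 4 = 12 ✓



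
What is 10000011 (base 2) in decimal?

Sum of powers of 2 for each 1-bit:
2^0 + 2^1 + 2^7
= 1 + 2 + 128
= 131



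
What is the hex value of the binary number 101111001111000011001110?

Group into 4-bit nibbles from right:
  1011 = B
  1100 = C
  1111 = F
  0000 = 0
  1100 = C
  1110 = E
Result: BCF0CE



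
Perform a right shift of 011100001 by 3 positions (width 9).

Original: 011100001 (decimal 225)
Shift right by 3 positions
Drop the 3 low bits; fill with zeros on the left
Result: 000011100 (decimal 28)
Equivalent: 225 >> 3 = 225 ÷ 2^3 = 28



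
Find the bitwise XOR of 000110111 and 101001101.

XOR: 1 when bits differ
  000110111
^ 101001101
-----------
  101111010
Decimal: 55 ^ 333 = 378



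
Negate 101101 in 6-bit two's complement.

Original (sign bit 1, negative): 101101
Step 1 - Invert all bits: 010010
Step 2 - Add 1: 010011
Verification: 101101 + 010011 = 1000000; discarding the end carry (carry out of the top bit) leaves the 6-bit value 000000, as required for x + (-x)



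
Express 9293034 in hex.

Using repeated division by 16 (digits 10–15 are A–F):
9293034 ÷ 16 = 580814 remainder 10 (A)
580814 ÷ 16 = 36300 remainder 14 (E)
36300 ÷ 16 = 2268 remainder 12 (C)
2268 ÷ 16 = 141 remainder 12 (C)
141 ÷ 16 = 8 remainder 13 (D)
8 ÷ 16 = 0 remainder 8
Reading remainders bottom to top: 8DCCEA



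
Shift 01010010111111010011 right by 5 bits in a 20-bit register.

Original: 01010010111111010011 (decimal 339923)
Shift right by 5 positions
Drop the 5 low bits; fill with zeros on the left
Result: 00000010100101111110 (decimal 10622)
Equivalent: 339923 >> 5 = 339923 ÷ 2^5 = 10622



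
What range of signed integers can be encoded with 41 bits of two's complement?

For 41-bit two's complement:
Minimum: -2^40 = -1099511627776
Maximum: 2^40 - 1 = 1099511627775



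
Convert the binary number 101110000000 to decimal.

Sum of powers of 2 for each 1-bit:
2^7 + 2^8 + 2^9 + 2^11
= 128 + 256 + 512 + 2048
= 2944



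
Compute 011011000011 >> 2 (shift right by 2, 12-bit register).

Original: 011011000011 (decimal 1731)
Shift right by 2 positions
Drop the 2 low bits; fill with zeros on the left
Result: 000110110000 (decimal 432)
Equivalent: 1731 >> 2 = 1731 ÷ 2^2 = 432



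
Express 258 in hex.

Using repeated division by 16 (digits 10–15 are A–F):
258 ÷ 16 = 16 remainder 2
16 ÷ 16 = 1 remainder 0
1 ÷ 16 = 0 remainder 1
Reading remainders bottom to top: 102



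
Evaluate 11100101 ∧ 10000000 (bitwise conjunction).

AND: 1 only when both bits are 1
  11100101
& 10000000
----------
  10000000
Decimal: 229 & 128 = 128



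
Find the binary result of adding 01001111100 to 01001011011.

Add column by column from the right: bit + bit + carry-in; write the sum mod 2, carry 1 when the sum is 2 or 3.
carry:  10011110000
        01001111100
+       01001011011
-------------------
       010011010111
(the carry out of the leftmost column, 0, becomes the leading bit)
Decimal check:
  01001111100 = 512 + 64 + 32 + 16 + 8 + 4 = 636
  01001011011 = 512 + 64 + 16 + 8 + 2 + 1 = 603
  636 + 603 = 1239, and 010011010111 = 1024 + 128 + 64 + 16 + 4 + 2 + 1 = 1239 ✓



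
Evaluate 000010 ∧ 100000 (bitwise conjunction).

AND: 1 only when both bits are 1
  000010
& 100000
--------
  000000
Decimal: 2 & 32 = 0



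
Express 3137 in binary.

Using repeated division by 2:
3137 ÷ 2 = 1568 remainder 1
1568 ÷ 2 = 784 remainder 0
784 ÷ 2 = 392 remainder 0
392 ÷ 2 = 196 remainder 0
196 ÷ 2 = 98 remainder 0
98 ÷ 2 = 49 remainder 0
49 ÷ 2 = 24 remainder 1
24 ÷ 2 = 12 remainder 0
12 ÷ 2 = 6 remainder 0
6 ÷ 2 = 3 remainder 0
3 ÷ 2 = 1 remainder 1
1 ÷ 2 = 0 remainder 1
Reading remainders bottom to top: 110001000001



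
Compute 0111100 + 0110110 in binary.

Add column by column from the right: bit + bit + carry-in; write the sum mod 2, carry 1 when the sum is 2 or 3.
carry:  1111000
        0111100
+       0110110
---------------
       01110010
(the carry out of the leftmost column, 0, becomes the leading bit)
Decimal check:
  0111100 = 32 + 16 + 8 + 4 = 60
  0110110 = 32 + 16 + 4 + 2 = 54
  60 + 54 = 114, and 01110010 = 64 + 32 + 16 + 2 = 114 ✓



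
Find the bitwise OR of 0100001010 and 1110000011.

OR: 1 when either bit is 1
  0100001010
| 1110000011
------------
  1110001011
Decimal: 266 | 899 = 907



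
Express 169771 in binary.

Using repeated division by 2:
169771 ÷ 2 = 84885 remainder 1
84885 ÷ 2 = 42442 remainder 1
42442 ÷ 2 = 21221 remainder 0
21221 ÷ 2 = 10610 remainder 1
10610 ÷ 2 = 5305 remainder 0
5305 ÷ 2 = 2652 remainder 1
2652 ÷ 2 = 1326 remainder 0
1326 ÷ 2 = 663 remainder 0
663 ÷ 2 = 331 remainder 1
331 ÷ 2 = 165 remainder 1
165 ÷ 2 = 82 remainder 1
82 ÷ 2 = 41 remainder 0
41 ÷ 2 = 20 remainder 1
20 ÷ 2 = 10 remainder 0
10 ÷ 2 = 5 remainder 0
5 ÷ 2 = 2 remainder 1
2 ÷ 2 = 1 remainder 0
1 ÷ 2 = 0 remainder 1
Reading remainders bottom to top: 101001011100101011



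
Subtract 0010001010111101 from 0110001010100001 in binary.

Method 1 - Direct subtraction (column by column from the right: bit − bit − borrow-in; if negative, add 2 and borrow 1 from the next column):
borrow: 0111111111111000
        0110001010100001
-       0010001010111101
------------------------
        0011111111100100

Method 2 - Add two's complement:
Two's complement of 0010001010111101: invert → 1101110101000010, add 1 → 1101110101000011
  0110001010100001
+ 1101110101000011
------------------
 10011111111100100  (end carry out of the top bit = 1)
Discarding the end carry: 0011111111100100
Decimal check:
  0110001010100001 = 16384 + 8192 + 512 + 128 + 32 + 1 = 25249
  0010001010111101 = 8192 + 512 + 128 + 32 + 16 + 8 + 4 + 1 = 8893
  25249 - 8893 = 16356, and 0011111111100100 = 8192 + 4096 + 2048 + 1024 + 512 + 256 + 128 + 64 + 32 + 4 = 16356 ✓



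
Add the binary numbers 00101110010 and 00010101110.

Add column by column from the right: bit + bit + carry-in; write the sum mod 2, carry 1 when the sum is 2 or 3.
carry:  01111111100
        00101110010
+       00010101110
-------------------
       001000100000
(the carry out of the leftmost column, 0, becomes the leading bit)
Decimal check:
  00101110010 = 256 + 64 + 32 + 16 + 2 = 370
  00010101110 = 128 + 32 + 8 + 4 + 2 = 174
  370 + 174 = 544, and 001000100000 = 512 + 32 = 544 ✓

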